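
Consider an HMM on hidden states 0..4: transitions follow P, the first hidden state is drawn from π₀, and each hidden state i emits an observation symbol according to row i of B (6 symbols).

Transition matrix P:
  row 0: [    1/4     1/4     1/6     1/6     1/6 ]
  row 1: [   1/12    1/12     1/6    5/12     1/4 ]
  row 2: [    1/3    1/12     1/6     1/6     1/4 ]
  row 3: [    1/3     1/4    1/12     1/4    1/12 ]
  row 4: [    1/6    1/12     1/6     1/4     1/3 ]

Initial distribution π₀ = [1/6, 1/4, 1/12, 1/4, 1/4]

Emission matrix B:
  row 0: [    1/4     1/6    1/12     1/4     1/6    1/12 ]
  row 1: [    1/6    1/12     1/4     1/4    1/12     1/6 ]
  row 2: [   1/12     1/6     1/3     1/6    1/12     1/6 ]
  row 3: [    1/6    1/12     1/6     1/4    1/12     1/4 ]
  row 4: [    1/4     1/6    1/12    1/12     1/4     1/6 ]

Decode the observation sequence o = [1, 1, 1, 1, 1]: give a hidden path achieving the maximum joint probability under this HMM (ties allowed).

t=0: δ = [2.778e-02, 2.083e-02, 1.389e-02, 2.083e-02, 4.167e-02]  (obs o_0=1)
t=1: δ = [1.157e-03, 5.787e-04, 1.157e-03, 8.681e-04, 2.315e-03]  ψ = [0, 0, 4, 4, 4]  (obs o_1=1)
t=2: δ = [6.430e-05, 2.411e-05, 6.430e-05, 4.823e-05, 1.286e-04]  ψ = [2, 0, 4, 4, 4]  (obs o_2=1)
t=3: δ = [3.572e-06, 1.340e-06, 3.572e-06, 2.679e-06, 7.144e-06]  ψ = [2, 0, 4, 4, 4]  (obs o_3=1)
t=4: δ = [1.985e-07, 7.442e-08, 1.985e-07, 1.488e-07, 3.969e-07]  ψ = [2, 0, 4, 4, 4]  (obs o_4=1)
backtrack: best end state = 4; path = [4, 4, 4, 4, 4]

path = [4, 4, 4, 4, 4]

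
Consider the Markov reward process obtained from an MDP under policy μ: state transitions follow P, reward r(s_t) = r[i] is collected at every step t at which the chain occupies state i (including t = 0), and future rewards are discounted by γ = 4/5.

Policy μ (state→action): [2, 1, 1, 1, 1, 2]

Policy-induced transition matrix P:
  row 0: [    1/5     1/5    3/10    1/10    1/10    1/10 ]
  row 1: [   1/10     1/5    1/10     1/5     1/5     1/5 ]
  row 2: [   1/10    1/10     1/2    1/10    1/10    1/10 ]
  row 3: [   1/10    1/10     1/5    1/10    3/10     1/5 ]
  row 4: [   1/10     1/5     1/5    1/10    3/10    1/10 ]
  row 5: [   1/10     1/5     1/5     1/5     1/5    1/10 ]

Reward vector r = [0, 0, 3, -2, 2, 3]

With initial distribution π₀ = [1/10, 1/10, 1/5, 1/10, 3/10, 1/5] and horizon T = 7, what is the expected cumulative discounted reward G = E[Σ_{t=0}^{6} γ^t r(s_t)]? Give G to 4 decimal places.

G = 5.5388

t=0: π = [0.1000, 0.1000, 0.2000, 0.1000, 0.3000, 0.2000], E[r] = 1.6000, γ^t·E[r] = 1.600000, running G = 1.600000
t=1: π = [0.1100, 0.1700, 0.2600, 0.1300, 0.2100, 0.1200], E[r] = 1.3000, γ^t·E[r] = 1.040000, running G = 2.640000
t=2: π = [0.1110, 0.1610, 0.2720, 0.1290, 0.1970, 0.1300], E[r] = 1.3420, γ^t·E[r] = 0.858880, running G = 3.498880
t=3: π = [0.1111, 0.1599, 0.2766, 0.1291, 0.1943, 0.1290], E[r] = 1.3472, γ^t·E[r] = 0.689766, running G = 4.188646
t=4: π = [0.1111, 0.1594, 0.2781, 0.1289, 0.1936, 0.1289], E[r] = 1.3504, γ^t·E[r] = 0.553107, running G = 4.741754
t=5: π = [0.1111, 0.1593, 0.2786, 0.1288, 0.1933, 0.1288], E[r] = 1.3513, γ^t·E[r] = 0.442785, running G = 5.184539
t=6: π = [0.1111, 0.1593, 0.2788, 0.1288, 0.1932, 0.1288], E[r] = 1.3516, γ^t·E[r] = 0.354310, running G = 5.538849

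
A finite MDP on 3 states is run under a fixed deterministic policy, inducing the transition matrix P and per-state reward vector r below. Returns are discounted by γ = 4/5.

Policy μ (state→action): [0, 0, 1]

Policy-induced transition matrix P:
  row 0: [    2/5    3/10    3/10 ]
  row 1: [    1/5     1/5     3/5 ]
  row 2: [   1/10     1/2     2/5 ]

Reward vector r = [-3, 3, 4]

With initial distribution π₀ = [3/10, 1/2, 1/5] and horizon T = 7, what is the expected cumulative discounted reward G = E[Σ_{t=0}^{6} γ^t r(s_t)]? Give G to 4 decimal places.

t=0: π = [0.3000, 0.5000, 0.2000], E[r] = 1.4000, γ^t·E[r] = 1.400000, running G = 1.400000
t=1: π = [0.2400, 0.2900, 0.4700], E[r] = 2.0300, γ^t·E[r] = 1.624000, running G = 3.024000
t=2: π = [0.2010, 0.3650, 0.4340], E[r] = 2.2280, γ^t·E[r] = 1.425920, running G = 4.449920
t=3: π = [0.1968, 0.3503, 0.4529], E[r] = 2.2721, γ^t·E[r] = 1.163315, running G = 5.613235
t=4: π = [0.1941, 0.3556, 0.4504], E[r] = 2.2860, γ^t·E[r] = 0.936329, running G = 6.549564
t=5: π = [0.1938, 0.3545, 0.4517], E[r] = 2.2890, γ^t·E[r] = 0.750075, running G = 7.299639
t=6: π = [0.1936, 0.3549, 0.4515], E[r] = 2.2900, γ^t·E[r] = 0.600314, running G = 7.899954

G = 7.9000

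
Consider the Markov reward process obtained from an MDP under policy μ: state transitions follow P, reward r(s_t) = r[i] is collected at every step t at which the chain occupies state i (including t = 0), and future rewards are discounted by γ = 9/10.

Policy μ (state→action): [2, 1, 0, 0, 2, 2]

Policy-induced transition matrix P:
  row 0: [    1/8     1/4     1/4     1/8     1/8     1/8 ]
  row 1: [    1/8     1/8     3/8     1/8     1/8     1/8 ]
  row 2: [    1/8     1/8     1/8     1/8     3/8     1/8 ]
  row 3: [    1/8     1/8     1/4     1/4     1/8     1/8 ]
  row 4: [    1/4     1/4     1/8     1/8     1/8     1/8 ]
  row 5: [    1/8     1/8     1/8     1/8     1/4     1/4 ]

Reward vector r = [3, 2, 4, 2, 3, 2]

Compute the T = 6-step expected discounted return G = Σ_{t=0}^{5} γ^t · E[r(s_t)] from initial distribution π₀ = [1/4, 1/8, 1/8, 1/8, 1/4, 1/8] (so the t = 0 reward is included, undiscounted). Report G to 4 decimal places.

t=0: π = [0.2500, 0.1250, 0.1250, 0.1250, 0.2500, 0.1250], E[r] = 2.7500, γ^t·E[r] = 2.750000, running G = 2.750000
t=1: π = [0.1563, 0.1875, 0.2031, 0.1406, 0.1719, 0.1406], E[r] = 2.7344, γ^t·E[r] = 2.460938, running G = 5.210938
t=2: π = [0.1465, 0.1660, 0.2090, 0.1426, 0.1934, 0.1426], E[r] = 2.7578, γ^t·E[r] = 2.233828, running G = 7.444766
t=3: π = [0.1492, 0.1675, 0.2026, 0.1428, 0.1951, 0.1428], E[r] = 2.7495, γ^t·E[r] = 2.004394, running G = 9.449160
t=4: π = [0.1494, 0.1680, 0.2034, 0.1429, 0.1935, 0.1429], E[r] = 2.7496, γ^t·E[r] = 1.804035, running G = 11.253194
t=5: π = [0.1492, 0.1679, 0.2035, 0.1429, 0.1937, 0.1429], E[r] = 2.7500, γ^t·E[r] = 1.623825, running G = 12.877019

G = 12.8770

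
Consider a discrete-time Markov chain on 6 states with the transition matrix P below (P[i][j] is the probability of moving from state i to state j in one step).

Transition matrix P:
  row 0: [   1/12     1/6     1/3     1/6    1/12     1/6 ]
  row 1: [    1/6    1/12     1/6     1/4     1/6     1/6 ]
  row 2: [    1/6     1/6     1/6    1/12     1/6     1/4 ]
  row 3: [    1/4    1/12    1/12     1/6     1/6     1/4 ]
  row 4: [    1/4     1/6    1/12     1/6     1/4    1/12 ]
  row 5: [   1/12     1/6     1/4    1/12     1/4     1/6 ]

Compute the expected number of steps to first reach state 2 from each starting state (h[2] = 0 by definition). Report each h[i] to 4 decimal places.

First-step conditioning: h[2] = 0; for i ≠ 2, h[i] = 1 + Σ_k P[i][k]·h[k].
  h[0] = 1 + 1/12·h[0] + 1/6·h[1] + 1/6·h[3] + 1/12·h[4] + 1/6·h[5]
  h[1] = 1 + 1/6·h[0] + 1/12·h[1] + 1/4·h[3] + 1/6·h[4] + 1/6·h[5]
  h[3] = 1 + 1/4·h[0] + 1/12·h[1] + 1/6·h[3] + 1/6·h[4] + 1/4·h[5]
  h[4] = 1 + 1/4·h[0] + 1/6·h[1] + 1/6·h[3] + 1/4·h[4] + 1/12·h[5]
  h[5] = 1 + 1/12·h[0] + 1/6·h[1] + 1/12·h[3] + 1/4·h[4] + 1/6·h[5]
Solving the 5×5 linear system over states ≠ 2 gives exactly h = [77088/16481, 92244/16481, 0, 97656/16481, 99372/16481, 85512/16481] (h[2] = 0 is the target).

h = [4.6774, 5.5970, 0.0000, 5.9254, 6.0295, 5.1885]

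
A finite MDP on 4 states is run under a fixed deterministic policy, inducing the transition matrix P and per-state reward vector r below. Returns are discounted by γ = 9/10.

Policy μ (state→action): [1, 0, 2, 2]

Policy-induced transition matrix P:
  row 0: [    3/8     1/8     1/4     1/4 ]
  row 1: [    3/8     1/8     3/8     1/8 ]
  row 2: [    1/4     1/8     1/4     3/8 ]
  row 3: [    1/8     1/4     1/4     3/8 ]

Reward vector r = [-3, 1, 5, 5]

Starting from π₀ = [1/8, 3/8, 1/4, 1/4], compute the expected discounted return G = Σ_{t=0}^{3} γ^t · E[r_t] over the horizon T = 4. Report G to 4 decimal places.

G = 7.8096

t=0: π = [0.1250, 0.3750, 0.2500, 0.2500], E[r] = 2.5000, γ^t·E[r] = 2.500000, running G = 2.500000
t=1: π = [0.2813, 0.1563, 0.2969, 0.2656], E[r] = 2.1250, γ^t·E[r] = 1.912500, running G = 4.412500
t=2: π = [0.2715, 0.1582, 0.2695, 0.3008], E[r] = 2.1953, γ^t·E[r] = 1.778203, running G = 6.190703
t=3: π = [0.2661, 0.1626, 0.2698, 0.3015], E[r] = 2.2207, γ^t·E[r] = 1.618893, running G = 7.809596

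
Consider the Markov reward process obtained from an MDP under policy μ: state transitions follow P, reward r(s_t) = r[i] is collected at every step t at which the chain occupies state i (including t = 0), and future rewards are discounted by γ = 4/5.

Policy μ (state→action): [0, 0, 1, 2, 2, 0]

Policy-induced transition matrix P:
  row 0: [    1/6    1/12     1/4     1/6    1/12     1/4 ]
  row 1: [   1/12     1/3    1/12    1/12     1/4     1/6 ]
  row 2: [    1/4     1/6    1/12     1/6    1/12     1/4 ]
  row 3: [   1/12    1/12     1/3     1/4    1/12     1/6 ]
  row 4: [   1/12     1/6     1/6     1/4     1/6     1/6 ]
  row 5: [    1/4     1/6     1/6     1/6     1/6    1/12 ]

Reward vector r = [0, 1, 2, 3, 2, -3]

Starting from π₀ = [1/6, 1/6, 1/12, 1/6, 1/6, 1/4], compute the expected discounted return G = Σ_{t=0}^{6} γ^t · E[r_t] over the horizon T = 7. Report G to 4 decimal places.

t=0: π = [0.1667, 0.1667, 0.0833, 0.1667, 0.1667, 0.2500], E[r] = 0.4167, γ^t·E[r] = 0.416667, running G = 0.416667
t=1: π = [0.1528, 0.1667, 0.1875, 0.1806, 0.1458, 0.1667], E[r] = 0.8750, γ^t·E[r] = 0.700000, running G = 1.116667
t=2: π = [0.1551, 0.1667, 0.1800, 0.1800, 0.1372, 0.1811], E[r] = 0.7975, γ^t·E[r] = 0.510370, running G = 1.627037
t=3: π = [0.1564, 0.1665, 0.1807, 0.1792, 0.1376, 0.1795], E[r] = 0.8023, γ^t·E[r] = 0.410790, running G = 2.037827
t=4: π = [0.1564, 0.1664, 0.1806, 0.1792, 0.1375, 0.1798], E[r] = 0.8009, γ^t·E[r] = 0.328056, running G = 2.365883
t=5: π = [0.1564, 0.1664, 0.1806, 0.1792, 0.1375, 0.1798], E[r] = 0.8010, γ^t·E[r] = 0.262478, running G = 2.628361
t=6: π = [0.1564, 0.1664, 0.1806, 0.1792, 0.1375, 0.1798], E[r] = 0.8010, γ^t·E[r] = 0.209976, running G = 2.838336

G = 2.8383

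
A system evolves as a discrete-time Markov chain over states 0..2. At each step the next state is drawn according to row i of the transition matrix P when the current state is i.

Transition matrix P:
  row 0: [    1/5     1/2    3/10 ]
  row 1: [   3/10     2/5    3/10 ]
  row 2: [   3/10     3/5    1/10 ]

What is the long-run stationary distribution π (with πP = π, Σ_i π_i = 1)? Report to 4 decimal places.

π = [0.2727, 0.4773, 0.2500]

Balance equations π_j = Σ_i π_i·P[i][j]:
  π_0 = 1/5·π_0 + 3/10·π_1 + 3/10·π_2
  π_1 = 1/2·π_0 + 2/5·π_1 + 3/5·π_2
  normalize: π_0 + π_1 + π_2 = 1
Solving the linear system gives exactly π = [3/11, 21/44, 1/4].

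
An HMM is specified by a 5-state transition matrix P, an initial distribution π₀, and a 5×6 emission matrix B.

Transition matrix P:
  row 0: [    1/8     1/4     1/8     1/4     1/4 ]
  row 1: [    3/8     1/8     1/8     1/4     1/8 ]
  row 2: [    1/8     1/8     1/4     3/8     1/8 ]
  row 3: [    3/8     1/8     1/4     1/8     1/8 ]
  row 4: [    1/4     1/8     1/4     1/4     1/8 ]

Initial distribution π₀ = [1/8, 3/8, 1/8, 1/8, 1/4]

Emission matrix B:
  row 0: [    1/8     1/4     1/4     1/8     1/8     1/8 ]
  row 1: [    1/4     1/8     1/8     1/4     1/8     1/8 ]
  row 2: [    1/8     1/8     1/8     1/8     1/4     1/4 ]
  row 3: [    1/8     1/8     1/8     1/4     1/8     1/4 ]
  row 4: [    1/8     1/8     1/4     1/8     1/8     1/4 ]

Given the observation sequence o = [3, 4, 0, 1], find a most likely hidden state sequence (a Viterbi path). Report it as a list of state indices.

path = [1, 0, 1, 0]

t=0: δ = [1.562e-02, 9.375e-02, 1.562e-02, 3.125e-02, 3.125e-02]  (obs o_0=3)
t=1: δ = [4.395e-03, 1.465e-03, 2.930e-03, 2.930e-03, 1.465e-03]  ψ = [1, 1, 1, 1, 1]  (obs o_1=4)
t=2: δ = [1.373e-04, 2.747e-04, 9.155e-05, 1.373e-04, 1.373e-04]  ψ = [3, 0, 2, 0, 0]  (obs o_2=0)
t=3: δ = [2.575e-05, 4.292e-06, 4.292e-06, 8.583e-06, 4.292e-06]  ψ = [1, 0, 1, 1, 0]  (obs o_3=1)
backtrack: best end state = 0; path = [1, 0, 1, 0]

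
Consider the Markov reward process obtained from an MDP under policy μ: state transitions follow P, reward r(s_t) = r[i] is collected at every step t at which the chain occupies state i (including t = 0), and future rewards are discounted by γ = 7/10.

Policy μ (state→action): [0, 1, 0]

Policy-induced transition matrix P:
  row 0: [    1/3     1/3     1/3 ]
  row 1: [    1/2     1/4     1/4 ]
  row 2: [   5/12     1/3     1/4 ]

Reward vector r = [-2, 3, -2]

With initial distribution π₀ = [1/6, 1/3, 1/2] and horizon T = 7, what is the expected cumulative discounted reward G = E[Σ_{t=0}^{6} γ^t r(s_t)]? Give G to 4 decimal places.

t=0: π = [0.1667, 0.3333, 0.5000], E[r] = -0.3333, γ^t·E[r] = -0.333333, running G = -0.333333
t=1: π = [0.4306, 0.3056, 0.2639], E[r] = -0.4722, γ^t·E[r] = -0.330556, running G = -0.663889
t=2: π = [0.4063, 0.3079, 0.2859], E[r] = -0.4606, γ^t·E[r] = -0.225718, running G = -0.889606
t=3: π = [0.4085, 0.3077, 0.2839], E[r] = -0.4616, γ^t·E[r] = -0.158333, running G = -1.047940
t=4: π = [0.4083, 0.3077, 0.2840], E[r] = -0.4615, γ^t·E[r] = -0.110814, running G = -1.158754
t=5: π = [0.4083, 0.3077, 0.2840], E[r] = -0.4615, γ^t·E[r] = -0.077571, running G = -1.236324
t=6: π = [0.4083, 0.3077, 0.2840], E[r] = -0.4615, γ^t·E[r] = -0.054300, running G = -1.290624

G = -1.2906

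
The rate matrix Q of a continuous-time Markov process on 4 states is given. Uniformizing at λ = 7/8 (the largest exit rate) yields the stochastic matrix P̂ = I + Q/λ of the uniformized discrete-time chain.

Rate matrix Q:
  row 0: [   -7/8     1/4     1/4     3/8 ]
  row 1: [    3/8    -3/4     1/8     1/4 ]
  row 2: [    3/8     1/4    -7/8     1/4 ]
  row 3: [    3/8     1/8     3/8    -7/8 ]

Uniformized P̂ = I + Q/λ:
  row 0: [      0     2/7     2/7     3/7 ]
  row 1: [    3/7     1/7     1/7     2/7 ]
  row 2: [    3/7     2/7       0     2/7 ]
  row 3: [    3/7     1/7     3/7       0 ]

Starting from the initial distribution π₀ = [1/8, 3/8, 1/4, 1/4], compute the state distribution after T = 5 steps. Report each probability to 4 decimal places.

t=0: π = [0.1250, 0.3750, 0.2500, 0.2500]
t=1: π = [0.3750, 0.1964, 0.1964, 0.2321]
t=2: π = [0.2679, 0.2245, 0.2347, 0.2730]
t=3: π = [0.3138, 0.2147, 0.2256, 0.2460]
t=4: π = [0.2941, 0.2199, 0.2257, 0.2603]
t=5: π = [0.3025, 0.2171, 0.2270, 0.2534]

π = [0.3025, 0.2171, 0.2270, 0.2534]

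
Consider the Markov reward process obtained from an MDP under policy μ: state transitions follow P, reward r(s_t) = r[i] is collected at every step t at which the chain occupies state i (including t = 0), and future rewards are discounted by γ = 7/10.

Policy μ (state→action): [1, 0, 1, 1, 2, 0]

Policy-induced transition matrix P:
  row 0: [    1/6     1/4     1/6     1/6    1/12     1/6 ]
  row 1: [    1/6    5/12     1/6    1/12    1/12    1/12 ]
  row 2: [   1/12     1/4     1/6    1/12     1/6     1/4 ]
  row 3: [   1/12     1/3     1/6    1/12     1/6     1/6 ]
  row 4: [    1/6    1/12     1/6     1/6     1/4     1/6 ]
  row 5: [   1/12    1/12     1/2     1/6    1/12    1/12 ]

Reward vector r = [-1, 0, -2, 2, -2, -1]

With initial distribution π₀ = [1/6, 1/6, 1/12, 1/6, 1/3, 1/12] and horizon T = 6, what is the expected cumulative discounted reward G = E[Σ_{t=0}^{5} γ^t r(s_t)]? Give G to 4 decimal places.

t=0: π = [0.1667, 0.1667, 0.0833, 0.1667, 0.3333, 0.0833], E[r] = -0.7500, γ^t·E[r] = -0.750000, running G = -0.750000
t=1: π = [0.1389, 0.2222, 0.1944, 0.1319, 0.1597, 0.1528], E[r] = -0.7361, γ^t·E[r] = -0.515278, running G = -1.265278
t=2: π = [0.1267, 0.2459, 0.2176, 0.1209, 0.1372, 0.1516], E[r] = -0.7459, γ^t·E[r] = -0.365515, running G = -1.630793
t=3: π = [0.1258, 0.2529, 0.2172, 0.1180, 0.1344, 0.1517], E[r] = -0.7448, γ^t·E[r] = -0.255464, running G = -1.886256
t=4: π = [0.1261, 0.2543, 0.2172, 0.1177, 0.1337, 0.1510], E[r] = -0.7436, γ^t·E[r] = -0.178540, running G = -2.064796
t=5: π = [0.1262, 0.2547, 0.2170, 0.1176, 0.1335, 0.1510], E[r] = -0.7431, γ^t·E[r] = -0.124892, running G = -2.189688

G = -2.1897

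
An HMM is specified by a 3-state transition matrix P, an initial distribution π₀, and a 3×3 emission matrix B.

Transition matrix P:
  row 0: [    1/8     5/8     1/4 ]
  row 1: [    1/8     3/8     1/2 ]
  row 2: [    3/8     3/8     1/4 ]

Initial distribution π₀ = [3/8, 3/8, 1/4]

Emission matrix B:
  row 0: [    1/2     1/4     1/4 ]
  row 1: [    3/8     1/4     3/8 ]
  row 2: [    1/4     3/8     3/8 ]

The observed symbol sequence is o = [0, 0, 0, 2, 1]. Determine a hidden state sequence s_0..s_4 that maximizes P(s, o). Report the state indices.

path = [0, 1, 1, 1, 2]

t=0: δ = [1.875e-01, 1.406e-01, 6.250e-02]  (obs o_0=0)
t=1: δ = [1.172e-02, 4.395e-02, 1.758e-02]  ψ = [0, 0, 1]  (obs o_1=0)
t=2: δ = [3.296e-03, 6.180e-03, 5.493e-03]  ψ = [2, 1, 1]  (obs o_2=0)
t=3: δ = [5.150e-04, 8.690e-04, 1.159e-03]  ψ = [2, 1, 1]  (obs o_3=2)
t=4: δ = [1.086e-04, 1.086e-04, 1.629e-04]  ψ = [2, 2, 1]  (obs o_4=1)
backtrack: best end state = 2; path = [0, 1, 1, 1, 2]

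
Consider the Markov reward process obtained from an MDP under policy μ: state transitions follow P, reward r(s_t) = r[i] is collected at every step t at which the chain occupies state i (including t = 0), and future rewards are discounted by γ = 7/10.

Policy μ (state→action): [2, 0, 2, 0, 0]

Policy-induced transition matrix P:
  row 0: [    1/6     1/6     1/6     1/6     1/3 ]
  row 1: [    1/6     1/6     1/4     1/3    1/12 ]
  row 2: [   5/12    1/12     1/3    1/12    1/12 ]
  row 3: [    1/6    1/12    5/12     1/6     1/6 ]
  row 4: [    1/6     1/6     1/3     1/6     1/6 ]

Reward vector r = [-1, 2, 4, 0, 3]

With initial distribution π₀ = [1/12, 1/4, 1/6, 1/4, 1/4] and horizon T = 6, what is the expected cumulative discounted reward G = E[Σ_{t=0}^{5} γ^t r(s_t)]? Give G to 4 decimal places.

G = 5.1967

t=0: π = [0.0833, 0.2500, 0.1667, 0.2500, 0.2500], E[r] = 1.8333, γ^t·E[r] = 1.833333, running G = 1.833333
t=1: π = [0.2083, 0.1319, 0.3194, 0.1944, 0.1458], E[r] = 1.7708, γ^t·E[r] = 1.239583, running G = 3.072917
t=2: π = [0.2465, 0.1238, 0.3038, 0.1620, 0.1638], E[r] = 1.7078, γ^t·E[r] = 0.836800, running G = 3.909716
t=3: π = [0.2426, 0.1278, 0.2954, 0.1620, 0.1721], E[r] = 1.7111, γ^t·E[r] = 0.586918, running G = 4.496634
t=4: π = [0.2405, 0.1285, 0.2957, 0.1634, 0.1718], E[r] = 1.7150, γ^t·E[r] = 0.411779, running G = 4.908413
t=5: π = [0.2406, 0.1284, 0.2961, 0.1634, 0.1714], E[r] = 1.7150, γ^t·E[r] = 0.288238, running G = 5.196652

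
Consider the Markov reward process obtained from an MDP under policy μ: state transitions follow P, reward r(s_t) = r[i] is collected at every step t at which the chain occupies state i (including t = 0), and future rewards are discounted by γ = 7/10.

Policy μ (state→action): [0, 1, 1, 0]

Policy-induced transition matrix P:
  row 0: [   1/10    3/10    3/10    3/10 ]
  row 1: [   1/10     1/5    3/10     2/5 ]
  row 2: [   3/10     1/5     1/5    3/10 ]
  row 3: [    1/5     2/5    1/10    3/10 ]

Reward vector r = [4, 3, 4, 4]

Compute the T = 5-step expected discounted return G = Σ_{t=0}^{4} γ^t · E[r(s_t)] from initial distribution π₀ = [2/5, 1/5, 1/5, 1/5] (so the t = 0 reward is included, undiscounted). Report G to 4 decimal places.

t=0: π = [0.4000, 0.2000, 0.2000, 0.2000], E[r] = 3.8000, γ^t·E[r] = 3.800000, running G = 3.800000
t=1: π = [0.1600, 0.2800, 0.2400, 0.3200], E[r] = 3.7200, γ^t·E[r] = 2.604000, running G = 6.404000
t=2: π = [0.1800, 0.2800, 0.2120, 0.3280], E[r] = 3.7200, γ^t·E[r] = 1.822800, running G = 8.226800
t=3: π = [0.1752, 0.2836, 0.2132, 0.3280], E[r] = 3.7164, γ^t·E[r] = 1.274725, running G = 9.501525
t=4: π = [0.1754, 0.2831, 0.2131, 0.3284], E[r] = 3.7169, γ^t·E[r] = 0.892423, running G = 10.393948

G = 10.3939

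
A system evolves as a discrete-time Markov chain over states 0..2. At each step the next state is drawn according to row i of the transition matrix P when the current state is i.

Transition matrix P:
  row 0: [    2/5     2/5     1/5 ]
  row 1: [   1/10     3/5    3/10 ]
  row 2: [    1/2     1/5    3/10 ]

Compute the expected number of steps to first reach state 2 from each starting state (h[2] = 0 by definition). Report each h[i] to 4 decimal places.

First-step conditioning: h[2] = 0; for i ≠ 2, h[i] = 1 + Σ_k P[i][k]·h[k].
  h[0] = 1 + 2/5·h[0] + 2/5·h[1]
  h[1] = 1 + 1/10·h[0] + 3/5·h[1]
Solving the 2×2 linear system over states ≠ 2 gives exactly h = [4, 7/2, 0] (h[2] = 0 is the target).

h = [4.0000, 3.5000, 0.0000]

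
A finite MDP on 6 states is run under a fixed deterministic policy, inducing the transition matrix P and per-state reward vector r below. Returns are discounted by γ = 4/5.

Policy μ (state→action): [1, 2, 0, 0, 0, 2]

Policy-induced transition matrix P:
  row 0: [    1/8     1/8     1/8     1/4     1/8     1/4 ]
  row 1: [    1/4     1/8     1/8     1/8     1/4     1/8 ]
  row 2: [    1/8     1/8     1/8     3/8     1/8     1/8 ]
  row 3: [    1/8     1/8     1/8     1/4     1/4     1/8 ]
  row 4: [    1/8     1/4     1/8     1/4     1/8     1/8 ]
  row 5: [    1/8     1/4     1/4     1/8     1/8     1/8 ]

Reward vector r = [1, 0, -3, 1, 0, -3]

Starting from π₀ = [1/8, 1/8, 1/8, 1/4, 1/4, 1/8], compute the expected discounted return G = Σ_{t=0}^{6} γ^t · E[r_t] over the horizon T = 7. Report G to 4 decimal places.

G = -1.7881

t=0: π = [0.1250, 0.1250, 0.1250, 0.2500, 0.2500, 0.1250], E[r] = -0.3750, γ^t·E[r] = -0.375000, running G = -0.375000
t=1: π = [0.1406, 0.1719, 0.1406, 0.2344, 0.1719, 0.1406], E[r] = -0.4688, γ^t·E[r] = -0.375000, running G = -0.750000
t=2: π = [0.1465, 0.1641, 0.1426, 0.2285, 0.1758, 0.1426], E[r] = -0.4805, γ^t·E[r] = -0.307500, running G = -1.057500
t=3: π = [0.1455, 0.1648, 0.1428, 0.2295, 0.1741, 0.1433], E[r] = -0.4834, γ^t·E[r] = -0.247500, running G = -1.305000
t=4: π = [0.1456, 0.1647, 0.1429, 0.2293, 0.1743, 0.1432], E[r] = -0.4834, γ^t·E[r] = -0.197988, running G = -1.502988
t=5: π = [0.1456, 0.1647, 0.1429, 0.2294, 0.1743, 0.1432], E[r] = -0.4833, γ^t·E[r] = -0.158378, running G = -1.661365
t=6: π = [0.1456, 0.1647, 0.1429, 0.2294, 0.1743, 0.1432], E[r] = -0.4833, γ^t·E[r] = -0.126703, running G = -1.788068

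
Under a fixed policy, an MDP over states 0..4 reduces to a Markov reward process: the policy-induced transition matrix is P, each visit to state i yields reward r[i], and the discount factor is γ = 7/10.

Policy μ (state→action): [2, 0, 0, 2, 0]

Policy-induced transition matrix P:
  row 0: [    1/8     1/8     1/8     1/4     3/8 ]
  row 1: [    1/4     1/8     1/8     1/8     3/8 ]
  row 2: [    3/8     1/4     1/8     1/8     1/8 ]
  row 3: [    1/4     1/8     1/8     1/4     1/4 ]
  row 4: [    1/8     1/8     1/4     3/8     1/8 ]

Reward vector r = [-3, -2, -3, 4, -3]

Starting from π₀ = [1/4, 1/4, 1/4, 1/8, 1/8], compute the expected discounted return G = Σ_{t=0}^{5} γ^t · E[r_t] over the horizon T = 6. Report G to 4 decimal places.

G = -4.2928

t=0: π = [0.2500, 0.2500, 0.2500, 0.1250, 0.1250], E[r] = -1.8750, γ^t·E[r] = -1.875000, running G = -1.875000
t=1: π = [0.2344, 0.1563, 0.1406, 0.2031, 0.2656], E[r] = -1.4219, γ^t·E[r] = -0.995313, running G = -2.870313
t=2: π = [0.2051, 0.1426, 0.1582, 0.2461, 0.2480], E[r] = -1.1348, γ^t·E[r] = -0.556035, running G = -3.426348
t=3: π = [0.2131, 0.1448, 0.1560, 0.2434, 0.2427], E[r] = -1.1514, γ^t·E[r] = -0.394919, running G = -3.821267
t=4: π = [0.2125, 0.1445, 0.1553, 0.2427, 0.2449], E[r] = -1.1563, γ^t·E[r] = -0.277638, running G = -4.098904
t=5: π = [0.2122, 0.1444, 0.1556, 0.2431, 0.2446], E[r] = -1.1536, γ^t·E[r] = -0.193894, running G = -4.292798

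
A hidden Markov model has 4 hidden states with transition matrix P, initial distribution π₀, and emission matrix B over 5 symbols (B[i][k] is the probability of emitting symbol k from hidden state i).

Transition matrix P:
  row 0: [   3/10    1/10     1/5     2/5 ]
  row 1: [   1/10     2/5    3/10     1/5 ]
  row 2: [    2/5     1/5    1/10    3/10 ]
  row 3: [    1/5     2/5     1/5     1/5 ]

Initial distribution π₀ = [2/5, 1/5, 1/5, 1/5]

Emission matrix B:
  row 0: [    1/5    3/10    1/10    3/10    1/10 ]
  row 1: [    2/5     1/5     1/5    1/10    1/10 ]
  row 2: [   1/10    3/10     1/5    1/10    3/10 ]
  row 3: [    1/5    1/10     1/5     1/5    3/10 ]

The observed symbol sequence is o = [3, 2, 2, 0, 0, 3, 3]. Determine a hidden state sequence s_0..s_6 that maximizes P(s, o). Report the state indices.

path = [0, 3, 1, 1, 1, 2, 0]

t=0: δ = [1.200e-01, 2.000e-02, 2.000e-02, 4.000e-02]  (obs o_0=3)
t=1: δ = [3.600e-03, 3.200e-03, 4.800e-03, 9.600e-03]  ψ = [0, 3, 0, 0]  (obs o_1=2)
t=2: δ = [1.920e-04, 7.680e-04, 3.840e-04, 3.840e-04]  ψ = [2, 3, 3, 3]  (obs o_2=2)
t=3: δ = [3.072e-05, 1.229e-04, 2.304e-05, 3.072e-05]  ψ = [2, 1, 1, 1]  (obs o_3=0)
t=4: δ = [2.458e-06, 1.966e-05, 3.686e-06, 4.915e-06]  ψ = [1, 1, 1, 1]  (obs o_4=0)
t=5: δ = [5.898e-07, 7.864e-07, 5.898e-07, 7.864e-07]  ψ = [1, 1, 1, 1]  (obs o_5=3)
t=6: δ = [7.078e-08, 3.146e-08, 2.359e-08, 4.719e-08]  ψ = [2, 1, 1, 0]  (obs o_6=3)
backtrack: best end state = 0; path = [0, 3, 1, 1, 1, 2, 0]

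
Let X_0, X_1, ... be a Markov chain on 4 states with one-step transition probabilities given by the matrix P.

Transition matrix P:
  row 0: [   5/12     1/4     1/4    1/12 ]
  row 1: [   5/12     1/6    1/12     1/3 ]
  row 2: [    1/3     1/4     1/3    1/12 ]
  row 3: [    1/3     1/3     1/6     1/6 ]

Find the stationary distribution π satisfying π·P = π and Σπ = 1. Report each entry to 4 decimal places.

π = [0.3857, 0.2429, 0.2143, 0.1571]

Balance equations π_j = Σ_i π_i·P[i][j]:
  π_0 = 5/12·π_0 + 5/12·π_1 + 1/3·π_2 + 1/3·π_3
  π_1 = 1/4·π_0 + 1/6·π_1 + 1/4·π_2 + 1/3·π_3
  π_2 = 1/4·π_0 + 1/12·π_1 + 1/3·π_2 + 1/6·π_3
  normalize: π_0 + π_1 + π_2 + π_3 = 1
Solving the linear system gives exactly π = [27/70, 17/70, 3/14, 11/70].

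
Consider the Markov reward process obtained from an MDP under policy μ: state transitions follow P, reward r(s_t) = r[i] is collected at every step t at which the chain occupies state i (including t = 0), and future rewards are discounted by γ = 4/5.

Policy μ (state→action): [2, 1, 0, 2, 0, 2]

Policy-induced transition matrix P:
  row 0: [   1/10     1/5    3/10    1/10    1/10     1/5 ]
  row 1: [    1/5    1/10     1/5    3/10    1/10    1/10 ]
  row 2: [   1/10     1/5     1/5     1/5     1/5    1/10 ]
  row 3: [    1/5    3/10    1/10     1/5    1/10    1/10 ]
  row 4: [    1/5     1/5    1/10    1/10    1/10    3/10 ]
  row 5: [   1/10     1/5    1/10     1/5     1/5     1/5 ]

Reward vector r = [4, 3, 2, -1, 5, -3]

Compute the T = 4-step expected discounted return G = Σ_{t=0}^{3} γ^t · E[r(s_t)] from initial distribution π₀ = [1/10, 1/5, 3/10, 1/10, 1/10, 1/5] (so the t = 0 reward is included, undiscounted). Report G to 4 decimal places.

t=0: π = [0.1000, 0.2000, 0.3000, 0.1000, 0.1000, 0.2000], E[r] = 1.4000, γ^t·E[r] = 1.400000, running G = 1.400000
t=1: π = [0.1400, 0.1900, 0.1700, 0.2000, 0.1500, 0.1500], E[r] = 1.5700, γ^t·E[r] = 1.256000, running G = 2.656000
t=2: π = [0.1540, 0.2010, 0.1640, 0.1900, 0.1320, 0.1590], E[r] = 1.5400, γ^t·E[r] = 0.985600, running G = 3.641600
t=3: π = [0.1523, 0.1989, 0.1673, 0.1915, 0.1323, 0.1577], E[r] = 1.5374, γ^t·E[r] = 0.787149, running G = 4.428749

G = 4.4287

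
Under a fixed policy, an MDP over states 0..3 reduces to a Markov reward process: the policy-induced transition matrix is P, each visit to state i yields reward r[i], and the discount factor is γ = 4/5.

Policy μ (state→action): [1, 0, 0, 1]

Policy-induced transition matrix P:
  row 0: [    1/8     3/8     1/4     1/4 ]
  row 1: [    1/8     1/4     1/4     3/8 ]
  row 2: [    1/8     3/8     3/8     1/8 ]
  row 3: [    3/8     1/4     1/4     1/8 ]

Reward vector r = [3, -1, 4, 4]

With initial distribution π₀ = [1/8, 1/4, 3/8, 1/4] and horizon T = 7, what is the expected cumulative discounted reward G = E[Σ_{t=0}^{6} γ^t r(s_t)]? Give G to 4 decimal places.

G = 9.3212

t=0: π = [0.1250, 0.2500, 0.3750, 0.2500], E[r] = 2.6250, γ^t·E[r] = 2.625000, running G = 2.625000
t=1: π = [0.1875, 0.3125, 0.2969, 0.2031], E[r] = 2.2500, γ^t·E[r] = 1.800000, running G = 4.425000
t=2: π = [0.1758, 0.3105, 0.2871, 0.2266], E[r] = 2.2715, γ^t·E[r] = 1.453750, running G = 5.878750
t=3: π = [0.1816, 0.3079, 0.2859, 0.2246], E[r] = 2.2791, γ^t·E[r] = 1.166875, running G = 7.045625
t=4: π = [0.1812, 0.3084, 0.2857, 0.2247], E[r] = 2.2766, γ^t·E[r] = 0.932513, running G = 7.978138
t=5: π = [0.1812, 0.3084, 0.2857, 0.2248], E[r] = 2.2770, γ^t·E[r] = 0.746136, running G = 8.724274
t=6: π = [0.1812, 0.3084, 0.2857, 0.2247], E[r] = 2.2770, γ^t·E[r] = 0.596904, running G = 9.321178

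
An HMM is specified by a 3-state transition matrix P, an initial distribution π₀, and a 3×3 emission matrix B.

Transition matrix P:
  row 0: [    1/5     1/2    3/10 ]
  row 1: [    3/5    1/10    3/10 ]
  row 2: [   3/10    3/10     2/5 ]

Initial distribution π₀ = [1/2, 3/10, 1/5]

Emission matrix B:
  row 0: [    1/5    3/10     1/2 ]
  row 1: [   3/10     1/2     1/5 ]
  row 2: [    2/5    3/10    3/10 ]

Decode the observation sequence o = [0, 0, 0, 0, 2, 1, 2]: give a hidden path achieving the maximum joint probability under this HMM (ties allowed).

path = [0, 1, 0, 1, 0, 1, 0]

t=0: δ = [1.000e-01, 9.000e-02, 8.000e-02]  (obs o_0=0)
t=1: δ = [1.080e-02, 1.500e-02, 1.280e-02]  ψ = [1, 0, 2]  (obs o_1=0)
t=2: δ = [1.800e-03, 1.620e-03, 2.048e-03]  ψ = [1, 0, 2]  (obs o_2=0)
t=3: δ = [1.944e-04, 2.700e-04, 3.277e-04]  ψ = [1, 0, 2]  (obs o_3=0)
t=4: δ = [8.100e-05, 1.966e-05, 3.932e-05]  ψ = [1, 2, 2]  (obs o_4=2)
t=5: δ = [4.860e-06, 2.025e-05, 7.290e-06]  ψ = [0, 0, 0]  (obs o_5=1)
t=6: δ = [6.075e-06, 4.860e-07, 1.822e-06]  ψ = [1, 0, 1]  (obs o_6=2)
backtrack: best end state = 0; path = [0, 1, 0, 1, 0, 1, 0]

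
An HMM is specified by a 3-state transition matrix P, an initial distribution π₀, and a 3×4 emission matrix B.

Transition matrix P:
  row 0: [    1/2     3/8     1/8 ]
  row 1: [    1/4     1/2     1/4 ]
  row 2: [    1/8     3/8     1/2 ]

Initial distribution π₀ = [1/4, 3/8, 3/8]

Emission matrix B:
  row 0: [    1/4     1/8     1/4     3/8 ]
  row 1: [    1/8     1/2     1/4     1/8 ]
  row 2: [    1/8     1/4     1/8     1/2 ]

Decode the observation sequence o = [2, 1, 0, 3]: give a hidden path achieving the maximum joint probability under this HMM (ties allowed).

t=0: δ = [6.250e-02, 9.375e-02, 4.688e-02]  (obs o_0=2)
t=1: δ = [3.906e-03, 2.344e-02, 5.859e-03]  ψ = [0, 1, 1]  (obs o_1=1)
t=2: δ = [1.465e-03, 1.465e-03, 7.324e-04]  ψ = [1, 1, 1]  (obs o_2=0)
t=3: δ = [2.747e-04, 9.155e-05, 1.831e-04]  ψ = [0, 1, 1]  (obs o_3=3)
backtrack: best end state = 0; path = [1, 1, 0, 0]

path = [1, 1, 0, 0]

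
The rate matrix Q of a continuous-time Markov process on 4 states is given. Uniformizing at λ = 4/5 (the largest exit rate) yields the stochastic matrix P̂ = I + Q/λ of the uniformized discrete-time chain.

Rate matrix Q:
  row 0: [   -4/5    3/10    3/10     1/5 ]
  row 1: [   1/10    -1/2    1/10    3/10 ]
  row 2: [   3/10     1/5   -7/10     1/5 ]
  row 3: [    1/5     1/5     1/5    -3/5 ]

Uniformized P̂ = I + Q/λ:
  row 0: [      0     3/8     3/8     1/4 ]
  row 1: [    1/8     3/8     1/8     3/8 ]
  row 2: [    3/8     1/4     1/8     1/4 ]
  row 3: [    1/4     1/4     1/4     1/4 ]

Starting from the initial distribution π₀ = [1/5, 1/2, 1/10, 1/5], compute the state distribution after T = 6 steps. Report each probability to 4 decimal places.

t=0: π = [0.2000, 0.5000, 0.1000, 0.2000]
t=1: π = [0.1500, 0.3375, 0.2000, 0.3125]
t=2: π = [0.1953, 0.3109, 0.2016, 0.2922]
t=3: π = [0.1875, 0.3133, 0.2104, 0.2889]
t=4: π = [0.1903, 0.3126, 0.2080, 0.2892]
t=5: π = [0.1894, 0.3129, 0.2087, 0.2891]
t=6: π = [0.1896, 0.3128, 0.2085, 0.2891]

π = [0.1896, 0.3128, 0.2085, 0.2891]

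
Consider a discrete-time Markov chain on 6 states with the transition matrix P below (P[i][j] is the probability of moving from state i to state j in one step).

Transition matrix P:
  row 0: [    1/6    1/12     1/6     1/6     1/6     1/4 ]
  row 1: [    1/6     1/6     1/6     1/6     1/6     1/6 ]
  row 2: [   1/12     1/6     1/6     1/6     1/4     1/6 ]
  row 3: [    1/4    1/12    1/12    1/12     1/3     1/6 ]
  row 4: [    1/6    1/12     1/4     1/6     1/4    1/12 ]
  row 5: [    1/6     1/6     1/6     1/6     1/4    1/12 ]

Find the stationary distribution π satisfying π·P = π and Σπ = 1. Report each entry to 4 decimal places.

π = [0.1650, 0.1202, 0.1738, 0.1538, 0.2391, 0.1482]

Balance equations π_j = Σ_i π_i·P[i][j]:
  π_0 = 1/6·π_0 + 1/6·π_1 + 1/12·π_2 + 1/4·π_3 + 1/6·π_4 + 1/6·π_5
  π_1 = 1/12·π_0 + 1/6·π_1 + 1/6·π_2 + 1/12·π_3 + 1/12·π_4 + 1/6·π_5
  π_2 = 1/6·π_0 + 1/6·π_1 + 1/6·π_2 + 1/12·π_3 + 1/4·π_4 + 1/6·π_5
  π_3 = 1/6·π_0 + 1/6·π_1 + 1/6·π_2 + 1/12·π_3 + 1/6·π_4 + 1/6·π_5
  π_4 = 1/6·π_0 + 1/6·π_1 + 1/4·π_2 + 1/3·π_3 + 1/4·π_4 + 1/4·π_5
  normalize: π_0 + π_1 + π_2 + π_3 + π_4 + π_5 = 1
Solving the linear system gives exactly π = [3396/20581, 2923/24323, 46492/267553, 2/13, 4920/20581, 39638/267553].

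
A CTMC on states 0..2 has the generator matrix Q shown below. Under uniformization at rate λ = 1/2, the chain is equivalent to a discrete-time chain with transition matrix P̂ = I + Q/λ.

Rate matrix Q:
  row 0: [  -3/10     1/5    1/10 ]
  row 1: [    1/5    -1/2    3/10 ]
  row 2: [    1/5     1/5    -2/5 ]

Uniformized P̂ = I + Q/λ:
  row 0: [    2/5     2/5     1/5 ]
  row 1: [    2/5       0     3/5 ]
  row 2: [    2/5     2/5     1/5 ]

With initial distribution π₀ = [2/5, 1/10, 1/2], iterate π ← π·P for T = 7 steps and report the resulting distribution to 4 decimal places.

π = [0.4000, 0.2860, 0.3140]

t=0: π = [0.4000, 0.1000, 0.5000]
t=1: π = [0.4000, 0.3600, 0.2400]
t=2: π = [0.4000, 0.2560, 0.3440]
t=3: π = [0.4000, 0.2976, 0.3024]
t=4: π = [0.4000, 0.2810, 0.3190]
t=5: π = [0.4000, 0.2876, 0.3124]
t=6: π = [0.4000, 0.2850, 0.3150]
t=7: π = [0.4000, 0.2860, 0.3140]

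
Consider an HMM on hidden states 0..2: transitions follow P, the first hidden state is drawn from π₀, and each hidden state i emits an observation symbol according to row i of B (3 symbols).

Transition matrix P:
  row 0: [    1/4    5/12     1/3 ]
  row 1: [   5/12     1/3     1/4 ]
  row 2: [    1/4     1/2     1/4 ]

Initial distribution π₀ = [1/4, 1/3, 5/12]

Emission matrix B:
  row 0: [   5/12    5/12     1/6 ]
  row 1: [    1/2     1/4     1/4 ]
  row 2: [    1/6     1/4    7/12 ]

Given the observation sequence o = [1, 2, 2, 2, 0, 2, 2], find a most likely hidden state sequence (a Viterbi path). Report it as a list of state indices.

t=0: δ = [1.042e-01, 8.333e-02, 1.042e-01]  (obs o_0=1)
t=1: δ = [5.787e-03, 1.302e-02, 2.025e-02]  ψ = [1, 2, 0]  (obs o_1=2)
t=2: δ = [9.042e-04, 2.532e-03, 2.954e-03]  ψ = [1, 2, 2]  (obs o_2=2)
t=3: δ = [1.758e-04, 3.692e-04, 4.308e-04]  ψ = [1, 2, 2]  (obs o_3=2)
t=4: δ = [6.410e-05, 1.077e-04, 1.795e-05]  ψ = [1, 2, 2]  (obs o_4=0)
t=5: δ = [7.479e-06, 8.974e-06, 1.570e-05]  ψ = [1, 1, 1]  (obs o_5=2)
t=6: δ = [6.544e-07, 1.963e-06, 2.290e-06]  ψ = [2, 2, 2]  (obs o_6=2)
backtrack: best end state = 2; path = [0, 2, 2, 2, 1, 2, 2]

path = [0, 2, 2, 2, 1, 2, 2]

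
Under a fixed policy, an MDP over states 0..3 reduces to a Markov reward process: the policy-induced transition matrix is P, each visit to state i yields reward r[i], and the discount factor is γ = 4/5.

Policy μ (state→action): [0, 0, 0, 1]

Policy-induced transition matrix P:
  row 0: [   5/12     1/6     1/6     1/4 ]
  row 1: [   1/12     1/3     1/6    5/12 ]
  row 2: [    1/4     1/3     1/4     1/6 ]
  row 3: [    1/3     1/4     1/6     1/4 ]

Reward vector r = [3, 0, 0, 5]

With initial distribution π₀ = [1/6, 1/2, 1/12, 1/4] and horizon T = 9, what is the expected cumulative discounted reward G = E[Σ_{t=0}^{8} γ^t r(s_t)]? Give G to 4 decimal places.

t=0: π = [0.1667, 0.5000, 0.0833, 0.2500], E[r] = 1.7500, γ^t·E[r] = 1.750000, running G = 1.750000
t=1: π = [0.2153, 0.2847, 0.1736, 0.3264], E[r] = 2.2778, γ^t·E[r] = 1.822222, running G = 3.572222
t=2: π = [0.2656, 0.2703, 0.1811, 0.2830], E[r] = 2.2118, γ^t·E[r] = 1.415556, running G = 4.987778
t=3: π = [0.2728, 0.2655, 0.1818, 0.2799], E[r] = 2.2182, γ^t·E[r] = 1.135704, running G = 6.123481
t=4: π = [0.2746, 0.2645, 0.1818, 0.2791], E[r] = 2.2192, γ^t·E[r] = 0.908965, running G = 7.032446
t=5: π = [0.2749, 0.2643, 0.1818, 0.2789], E[r] = 2.2195, γ^t·E[r] = 0.727277, running G = 7.759723
t=6: π = [0.2750, 0.2643, 0.1818, 0.2789], E[r] = 2.2195, γ^t·E[r] = 0.581841, running G = 8.341564
t=7: π = [0.2750, 0.2643, 0.1818, 0.2789], E[r] = 2.2196, γ^t·E[r] = 0.465476, running G = 8.807040
t=8: π = [0.2750, 0.2643, 0.1818, 0.2789], E[r] = 2.2196, γ^t·E[r] = 0.372382, running G = 9.179422

G = 9.1794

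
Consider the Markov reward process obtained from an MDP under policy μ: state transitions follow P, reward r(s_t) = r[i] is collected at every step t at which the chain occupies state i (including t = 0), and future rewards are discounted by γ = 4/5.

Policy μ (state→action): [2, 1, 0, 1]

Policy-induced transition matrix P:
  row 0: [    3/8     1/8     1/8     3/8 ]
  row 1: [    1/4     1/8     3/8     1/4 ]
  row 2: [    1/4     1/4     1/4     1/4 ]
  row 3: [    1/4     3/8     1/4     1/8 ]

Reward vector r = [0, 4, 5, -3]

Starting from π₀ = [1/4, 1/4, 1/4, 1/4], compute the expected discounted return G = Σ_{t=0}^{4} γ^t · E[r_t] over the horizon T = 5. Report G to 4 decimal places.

t=0: π = [0.2500, 0.2500, 0.2500, 0.2500], E[r] = 1.5000, γ^t·E[r] = 1.500000, running G = 1.500000
t=1: π = [0.2813, 0.2188, 0.2500, 0.2500], E[r] = 1.3750, γ^t·E[r] = 1.100000, running G = 2.600000
t=2: π = [0.2852, 0.2188, 0.2422, 0.2539], E[r] = 1.3242, γ^t·E[r] = 0.847500, running G = 3.447500
t=3: π = [0.2856, 0.2188, 0.2417, 0.2539], E[r] = 1.3218, γ^t·E[r] = 0.676750, running G = 4.124250
t=4: π = [0.2857, 0.2187, 0.2416, 0.2540], E[r] = 1.3210, γ^t·E[r] = 0.541100, running G = 4.665350

G = 4.6654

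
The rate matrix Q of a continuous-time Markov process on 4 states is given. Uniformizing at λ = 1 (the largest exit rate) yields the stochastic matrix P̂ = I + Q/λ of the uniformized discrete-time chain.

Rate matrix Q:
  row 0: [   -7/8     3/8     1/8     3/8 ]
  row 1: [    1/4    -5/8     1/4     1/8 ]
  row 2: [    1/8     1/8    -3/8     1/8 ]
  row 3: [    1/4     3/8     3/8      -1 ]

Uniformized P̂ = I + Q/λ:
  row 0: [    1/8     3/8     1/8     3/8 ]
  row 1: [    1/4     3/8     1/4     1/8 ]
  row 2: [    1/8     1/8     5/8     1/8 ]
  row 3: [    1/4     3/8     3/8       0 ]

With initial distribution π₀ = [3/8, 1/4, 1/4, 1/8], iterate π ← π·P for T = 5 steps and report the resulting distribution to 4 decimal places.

t=0: π = [0.3750, 0.2500, 0.2500, 0.1250]
t=1: π = [0.1719, 0.3125, 0.3125, 0.2031]
t=2: π = [0.1895, 0.2969, 0.3711, 0.1426]
t=3: π = [0.1799, 0.2822, 0.3833, 0.1545]
t=4: π = [0.1796, 0.2792, 0.3906, 0.1507]
t=5: π = [0.1787, 0.2774, 0.3928, 0.1511]

π = [0.1787, 0.2774, 0.3928, 0.1511]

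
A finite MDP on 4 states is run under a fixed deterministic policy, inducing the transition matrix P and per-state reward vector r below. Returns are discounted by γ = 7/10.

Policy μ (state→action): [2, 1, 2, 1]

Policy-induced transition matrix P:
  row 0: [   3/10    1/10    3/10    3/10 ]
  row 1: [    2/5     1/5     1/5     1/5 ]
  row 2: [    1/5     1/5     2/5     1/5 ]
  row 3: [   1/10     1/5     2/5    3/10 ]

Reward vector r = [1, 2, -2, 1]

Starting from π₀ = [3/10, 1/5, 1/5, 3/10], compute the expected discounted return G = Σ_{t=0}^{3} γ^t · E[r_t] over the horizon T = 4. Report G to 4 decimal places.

t=0: π = [0.3000, 0.2000, 0.2000, 0.3000], E[r] = 0.6000, γ^t·E[r] = 0.600000, running G = 0.600000
t=1: π = [0.2400, 0.1700, 0.3300, 0.2600], E[r] = 0.1800, γ^t·E[r] = 0.126000, running G = 0.726000
t=2: π = [0.2320, 0.1760, 0.3420, 0.2500], E[r] = 0.1500, γ^t·E[r] = 0.073500, running G = 0.799500
t=3: π = [0.2334, 0.1768, 0.3416, 0.2482], E[r] = 0.1520, γ^t·E[r] = 0.052136, running G = 0.851636

G = 0.8516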